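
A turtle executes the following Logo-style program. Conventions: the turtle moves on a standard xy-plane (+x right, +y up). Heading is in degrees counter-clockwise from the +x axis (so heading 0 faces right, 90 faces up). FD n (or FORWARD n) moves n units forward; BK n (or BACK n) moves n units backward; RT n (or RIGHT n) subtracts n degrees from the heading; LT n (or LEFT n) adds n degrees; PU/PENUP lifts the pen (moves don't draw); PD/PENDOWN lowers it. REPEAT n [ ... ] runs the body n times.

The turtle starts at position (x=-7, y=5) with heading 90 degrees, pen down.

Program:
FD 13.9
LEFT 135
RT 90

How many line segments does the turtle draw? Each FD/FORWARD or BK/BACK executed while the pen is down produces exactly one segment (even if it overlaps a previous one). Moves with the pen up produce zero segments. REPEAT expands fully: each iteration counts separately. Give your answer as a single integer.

Executing turtle program step by step:
Start: pos=(-7,5), heading=90, pen down
FD 13.9: (-7,5) -> (-7,18.9) [heading=90, draw]
LT 135: heading 90 -> 225
RT 90: heading 225 -> 135
Final: pos=(-7,18.9), heading=135, 1 segment(s) drawn
Segments drawn: 1

Answer: 1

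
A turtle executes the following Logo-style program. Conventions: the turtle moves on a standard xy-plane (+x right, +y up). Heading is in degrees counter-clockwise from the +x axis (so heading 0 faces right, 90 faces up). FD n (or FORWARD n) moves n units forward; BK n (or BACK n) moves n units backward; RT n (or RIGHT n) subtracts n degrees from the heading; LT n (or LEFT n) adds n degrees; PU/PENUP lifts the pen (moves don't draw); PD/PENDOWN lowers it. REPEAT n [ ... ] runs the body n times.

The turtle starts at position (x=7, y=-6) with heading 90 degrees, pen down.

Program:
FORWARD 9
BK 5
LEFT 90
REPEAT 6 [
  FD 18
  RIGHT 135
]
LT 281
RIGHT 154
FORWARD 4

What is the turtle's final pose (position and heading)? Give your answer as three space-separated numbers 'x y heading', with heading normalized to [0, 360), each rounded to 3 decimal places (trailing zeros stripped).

Answer: -8.922 -9.679 217

Derivation:
Executing turtle program step by step:
Start: pos=(7,-6), heading=90, pen down
FD 9: (7,-6) -> (7,3) [heading=90, draw]
BK 5: (7,3) -> (7,-2) [heading=90, draw]
LT 90: heading 90 -> 180
REPEAT 6 [
  -- iteration 1/6 --
  FD 18: (7,-2) -> (-11,-2) [heading=180, draw]
  RT 135: heading 180 -> 45
  -- iteration 2/6 --
  FD 18: (-11,-2) -> (1.728,10.728) [heading=45, draw]
  RT 135: heading 45 -> 270
  -- iteration 3/6 --
  FD 18: (1.728,10.728) -> (1.728,-7.272) [heading=270, draw]
  RT 135: heading 270 -> 135
  -- iteration 4/6 --
  FD 18: (1.728,-7.272) -> (-11,5.456) [heading=135, draw]
  RT 135: heading 135 -> 0
  -- iteration 5/6 --
  FD 18: (-11,5.456) -> (7,5.456) [heading=0, draw]
  RT 135: heading 0 -> 225
  -- iteration 6/6 --
  FD 18: (7,5.456) -> (-5.728,-7.272) [heading=225, draw]
  RT 135: heading 225 -> 90
]
LT 281: heading 90 -> 11
RT 154: heading 11 -> 217
FD 4: (-5.728,-7.272) -> (-8.922,-9.679) [heading=217, draw]
Final: pos=(-8.922,-9.679), heading=217, 9 segment(s) drawn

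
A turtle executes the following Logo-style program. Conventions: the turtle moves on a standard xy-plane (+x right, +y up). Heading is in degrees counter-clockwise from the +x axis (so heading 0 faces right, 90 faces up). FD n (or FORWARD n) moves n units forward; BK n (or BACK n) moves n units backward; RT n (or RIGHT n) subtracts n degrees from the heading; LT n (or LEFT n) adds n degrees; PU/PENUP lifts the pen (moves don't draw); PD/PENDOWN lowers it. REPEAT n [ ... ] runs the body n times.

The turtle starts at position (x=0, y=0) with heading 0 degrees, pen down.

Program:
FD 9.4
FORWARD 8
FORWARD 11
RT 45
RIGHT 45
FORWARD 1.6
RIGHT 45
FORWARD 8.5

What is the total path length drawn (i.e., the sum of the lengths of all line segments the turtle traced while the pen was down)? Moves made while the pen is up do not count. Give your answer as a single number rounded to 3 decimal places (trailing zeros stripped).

Executing turtle program step by step:
Start: pos=(0,0), heading=0, pen down
FD 9.4: (0,0) -> (9.4,0) [heading=0, draw]
FD 8: (9.4,0) -> (17.4,0) [heading=0, draw]
FD 11: (17.4,0) -> (28.4,0) [heading=0, draw]
RT 45: heading 0 -> 315
RT 45: heading 315 -> 270
FD 1.6: (28.4,0) -> (28.4,-1.6) [heading=270, draw]
RT 45: heading 270 -> 225
FD 8.5: (28.4,-1.6) -> (22.39,-7.61) [heading=225, draw]
Final: pos=(22.39,-7.61), heading=225, 5 segment(s) drawn

Segment lengths:
  seg 1: (0,0) -> (9.4,0), length = 9.4
  seg 2: (9.4,0) -> (17.4,0), length = 8
  seg 3: (17.4,0) -> (28.4,0), length = 11
  seg 4: (28.4,0) -> (28.4,-1.6), length = 1.6
  seg 5: (28.4,-1.6) -> (22.39,-7.61), length = 8.5
Total = 38.5

Answer: 38.5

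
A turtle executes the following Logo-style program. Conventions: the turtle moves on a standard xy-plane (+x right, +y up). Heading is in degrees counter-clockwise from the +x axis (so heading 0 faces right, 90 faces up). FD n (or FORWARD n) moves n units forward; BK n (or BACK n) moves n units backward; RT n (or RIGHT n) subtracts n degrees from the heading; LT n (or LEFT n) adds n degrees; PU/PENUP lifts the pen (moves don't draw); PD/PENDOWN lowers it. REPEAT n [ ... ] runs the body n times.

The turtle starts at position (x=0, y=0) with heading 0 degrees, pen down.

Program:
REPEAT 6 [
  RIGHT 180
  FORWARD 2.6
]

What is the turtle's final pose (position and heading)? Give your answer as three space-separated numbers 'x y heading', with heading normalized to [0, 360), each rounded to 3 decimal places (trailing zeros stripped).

Answer: 0 0 0

Derivation:
Executing turtle program step by step:
Start: pos=(0,0), heading=0, pen down
REPEAT 6 [
  -- iteration 1/6 --
  RT 180: heading 0 -> 180
  FD 2.6: (0,0) -> (-2.6,0) [heading=180, draw]
  -- iteration 2/6 --
  RT 180: heading 180 -> 0
  FD 2.6: (-2.6,0) -> (0,0) [heading=0, draw]
  -- iteration 3/6 --
  RT 180: heading 0 -> 180
  FD 2.6: (0,0) -> (-2.6,0) [heading=180, draw]
  -- iteration 4/6 --
  RT 180: heading 180 -> 0
  FD 2.6: (-2.6,0) -> (0,0) [heading=0, draw]
  -- iteration 5/6 --
  RT 180: heading 0 -> 180
  FD 2.6: (0,0) -> (-2.6,0) [heading=180, draw]
  -- iteration 6/6 --
  RT 180: heading 180 -> 0
  FD 2.6: (-2.6,0) -> (0,0) [heading=0, draw]
]
Final: pos=(0,0), heading=0, 6 segment(s) drawn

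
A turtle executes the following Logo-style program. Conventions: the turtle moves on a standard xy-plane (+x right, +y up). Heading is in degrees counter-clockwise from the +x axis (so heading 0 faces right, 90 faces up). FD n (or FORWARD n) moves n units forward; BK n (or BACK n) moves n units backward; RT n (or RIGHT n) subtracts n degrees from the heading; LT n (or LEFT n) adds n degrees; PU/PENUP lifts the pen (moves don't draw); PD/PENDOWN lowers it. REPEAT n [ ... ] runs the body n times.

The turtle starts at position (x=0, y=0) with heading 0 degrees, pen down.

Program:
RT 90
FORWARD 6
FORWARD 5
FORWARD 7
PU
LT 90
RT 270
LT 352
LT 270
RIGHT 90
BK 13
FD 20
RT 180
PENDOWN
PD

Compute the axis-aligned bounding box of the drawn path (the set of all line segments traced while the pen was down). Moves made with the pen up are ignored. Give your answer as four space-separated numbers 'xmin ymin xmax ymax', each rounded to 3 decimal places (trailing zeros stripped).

Answer: 0 -18 0 0

Derivation:
Executing turtle program step by step:
Start: pos=(0,0), heading=0, pen down
RT 90: heading 0 -> 270
FD 6: (0,0) -> (0,-6) [heading=270, draw]
FD 5: (0,-6) -> (0,-11) [heading=270, draw]
FD 7: (0,-11) -> (0,-18) [heading=270, draw]
PU: pen up
LT 90: heading 270 -> 0
RT 270: heading 0 -> 90
LT 352: heading 90 -> 82
LT 270: heading 82 -> 352
RT 90: heading 352 -> 262
BK 13: (0,-18) -> (1.809,-5.127) [heading=262, move]
FD 20: (1.809,-5.127) -> (-0.974,-24.932) [heading=262, move]
RT 180: heading 262 -> 82
PD: pen down
PD: pen down
Final: pos=(-0.974,-24.932), heading=82, 3 segment(s) drawn

Segment endpoints: x in {0, 0, 0, 0}, y in {-18, -11, -6, 0}
xmin=0, ymin=-18, xmax=0, ymax=0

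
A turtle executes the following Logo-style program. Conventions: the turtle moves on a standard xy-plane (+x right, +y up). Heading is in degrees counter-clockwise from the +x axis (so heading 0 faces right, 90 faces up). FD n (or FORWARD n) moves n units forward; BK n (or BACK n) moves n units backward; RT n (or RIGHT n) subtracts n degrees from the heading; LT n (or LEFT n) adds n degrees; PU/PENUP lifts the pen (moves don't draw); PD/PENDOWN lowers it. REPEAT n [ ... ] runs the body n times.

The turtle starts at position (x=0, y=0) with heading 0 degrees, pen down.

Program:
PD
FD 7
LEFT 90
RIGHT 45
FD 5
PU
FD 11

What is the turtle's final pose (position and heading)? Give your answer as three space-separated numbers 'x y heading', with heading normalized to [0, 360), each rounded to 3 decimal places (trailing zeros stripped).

Executing turtle program step by step:
Start: pos=(0,0), heading=0, pen down
PD: pen down
FD 7: (0,0) -> (7,0) [heading=0, draw]
LT 90: heading 0 -> 90
RT 45: heading 90 -> 45
FD 5: (7,0) -> (10.536,3.536) [heading=45, draw]
PU: pen up
FD 11: (10.536,3.536) -> (18.314,11.314) [heading=45, move]
Final: pos=(18.314,11.314), heading=45, 2 segment(s) drawn

Answer: 18.314 11.314 45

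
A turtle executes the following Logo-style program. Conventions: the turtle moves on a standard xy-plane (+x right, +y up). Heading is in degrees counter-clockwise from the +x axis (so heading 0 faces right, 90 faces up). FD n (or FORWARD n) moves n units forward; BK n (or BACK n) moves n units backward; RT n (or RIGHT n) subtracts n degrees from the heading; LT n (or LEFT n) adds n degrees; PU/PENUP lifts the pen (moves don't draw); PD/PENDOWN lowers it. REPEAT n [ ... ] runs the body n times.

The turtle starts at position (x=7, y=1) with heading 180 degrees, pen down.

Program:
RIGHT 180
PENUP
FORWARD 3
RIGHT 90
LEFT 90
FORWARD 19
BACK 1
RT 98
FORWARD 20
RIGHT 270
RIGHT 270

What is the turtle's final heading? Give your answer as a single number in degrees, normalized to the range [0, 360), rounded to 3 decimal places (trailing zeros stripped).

Executing turtle program step by step:
Start: pos=(7,1), heading=180, pen down
RT 180: heading 180 -> 0
PU: pen up
FD 3: (7,1) -> (10,1) [heading=0, move]
RT 90: heading 0 -> 270
LT 90: heading 270 -> 0
FD 19: (10,1) -> (29,1) [heading=0, move]
BK 1: (29,1) -> (28,1) [heading=0, move]
RT 98: heading 0 -> 262
FD 20: (28,1) -> (25.217,-18.805) [heading=262, move]
RT 270: heading 262 -> 352
RT 270: heading 352 -> 82
Final: pos=(25.217,-18.805), heading=82, 0 segment(s) drawn

Answer: 82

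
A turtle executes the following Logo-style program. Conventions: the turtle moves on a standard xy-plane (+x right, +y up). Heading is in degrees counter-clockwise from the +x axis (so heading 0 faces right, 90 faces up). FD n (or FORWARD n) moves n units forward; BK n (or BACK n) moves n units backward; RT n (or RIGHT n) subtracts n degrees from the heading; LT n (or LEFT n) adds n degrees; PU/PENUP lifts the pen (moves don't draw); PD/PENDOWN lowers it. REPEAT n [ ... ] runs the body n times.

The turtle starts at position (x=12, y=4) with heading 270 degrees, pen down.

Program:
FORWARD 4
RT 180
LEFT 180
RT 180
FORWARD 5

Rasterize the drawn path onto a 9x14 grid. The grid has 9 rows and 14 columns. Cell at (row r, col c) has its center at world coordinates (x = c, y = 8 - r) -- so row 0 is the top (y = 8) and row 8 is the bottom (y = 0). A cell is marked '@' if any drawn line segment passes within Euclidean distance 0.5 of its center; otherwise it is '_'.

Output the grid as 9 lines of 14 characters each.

Answer: ______________
______________
______________
____________@_
____________@_
____________@_
____________@_
____________@_
____________@_

Derivation:
Segment 0: (12,4) -> (12,0)
Segment 1: (12,0) -> (12,5)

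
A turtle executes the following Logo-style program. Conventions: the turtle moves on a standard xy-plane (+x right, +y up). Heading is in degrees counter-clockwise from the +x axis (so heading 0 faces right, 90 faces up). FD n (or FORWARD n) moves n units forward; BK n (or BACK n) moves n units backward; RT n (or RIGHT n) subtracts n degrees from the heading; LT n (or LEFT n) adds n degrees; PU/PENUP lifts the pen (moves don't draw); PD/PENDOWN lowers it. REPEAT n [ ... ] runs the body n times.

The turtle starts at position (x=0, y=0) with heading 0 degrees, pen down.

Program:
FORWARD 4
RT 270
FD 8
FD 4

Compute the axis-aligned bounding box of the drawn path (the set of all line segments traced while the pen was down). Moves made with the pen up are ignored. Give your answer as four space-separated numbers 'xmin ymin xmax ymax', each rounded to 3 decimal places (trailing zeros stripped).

Answer: 0 0 4 12

Derivation:
Executing turtle program step by step:
Start: pos=(0,0), heading=0, pen down
FD 4: (0,0) -> (4,0) [heading=0, draw]
RT 270: heading 0 -> 90
FD 8: (4,0) -> (4,8) [heading=90, draw]
FD 4: (4,8) -> (4,12) [heading=90, draw]
Final: pos=(4,12), heading=90, 3 segment(s) drawn

Segment endpoints: x in {0, 4, 4, 4}, y in {0, 8, 12}
xmin=0, ymin=0, xmax=4, ymax=12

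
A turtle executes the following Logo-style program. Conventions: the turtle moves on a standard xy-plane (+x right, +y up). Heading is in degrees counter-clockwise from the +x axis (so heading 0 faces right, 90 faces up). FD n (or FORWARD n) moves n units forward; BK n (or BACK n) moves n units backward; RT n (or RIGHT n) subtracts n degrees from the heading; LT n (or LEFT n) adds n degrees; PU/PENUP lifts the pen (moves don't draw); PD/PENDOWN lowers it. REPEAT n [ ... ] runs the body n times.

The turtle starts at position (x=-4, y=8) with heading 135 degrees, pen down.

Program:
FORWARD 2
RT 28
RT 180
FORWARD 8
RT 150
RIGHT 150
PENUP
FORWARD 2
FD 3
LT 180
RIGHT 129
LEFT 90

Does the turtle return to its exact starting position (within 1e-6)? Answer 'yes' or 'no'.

Answer: no

Derivation:
Executing turtle program step by step:
Start: pos=(-4,8), heading=135, pen down
FD 2: (-4,8) -> (-5.414,9.414) [heading=135, draw]
RT 28: heading 135 -> 107
RT 180: heading 107 -> 287
FD 8: (-5.414,9.414) -> (-3.075,1.764) [heading=287, draw]
RT 150: heading 287 -> 137
RT 150: heading 137 -> 347
PU: pen up
FD 2: (-3.075,1.764) -> (-1.126,1.314) [heading=347, move]
FD 3: (-1.126,1.314) -> (1.797,0.639) [heading=347, move]
LT 180: heading 347 -> 167
RT 129: heading 167 -> 38
LT 90: heading 38 -> 128
Final: pos=(1.797,0.639), heading=128, 2 segment(s) drawn

Start position: (-4, 8)
Final position: (1.797, 0.639)
Distance = 9.369; >= 1e-6 -> NOT closed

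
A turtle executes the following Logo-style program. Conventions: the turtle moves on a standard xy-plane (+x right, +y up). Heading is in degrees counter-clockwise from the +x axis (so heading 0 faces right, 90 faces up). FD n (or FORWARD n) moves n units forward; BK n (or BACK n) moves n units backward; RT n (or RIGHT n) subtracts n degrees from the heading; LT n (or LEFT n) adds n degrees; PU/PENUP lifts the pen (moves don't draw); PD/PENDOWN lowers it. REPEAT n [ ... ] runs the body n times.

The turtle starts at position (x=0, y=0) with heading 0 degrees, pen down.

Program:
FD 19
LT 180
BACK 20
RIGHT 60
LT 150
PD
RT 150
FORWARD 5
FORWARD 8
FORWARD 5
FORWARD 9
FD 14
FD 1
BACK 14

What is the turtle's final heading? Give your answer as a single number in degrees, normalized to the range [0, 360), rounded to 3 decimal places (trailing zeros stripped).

Answer: 120

Derivation:
Executing turtle program step by step:
Start: pos=(0,0), heading=0, pen down
FD 19: (0,0) -> (19,0) [heading=0, draw]
LT 180: heading 0 -> 180
BK 20: (19,0) -> (39,0) [heading=180, draw]
RT 60: heading 180 -> 120
LT 150: heading 120 -> 270
PD: pen down
RT 150: heading 270 -> 120
FD 5: (39,0) -> (36.5,4.33) [heading=120, draw]
FD 8: (36.5,4.33) -> (32.5,11.258) [heading=120, draw]
FD 5: (32.5,11.258) -> (30,15.588) [heading=120, draw]
FD 9: (30,15.588) -> (25.5,23.383) [heading=120, draw]
FD 14: (25.5,23.383) -> (18.5,35.507) [heading=120, draw]
FD 1: (18.5,35.507) -> (18,36.373) [heading=120, draw]
BK 14: (18,36.373) -> (25,24.249) [heading=120, draw]
Final: pos=(25,24.249), heading=120, 9 segment(s) drawn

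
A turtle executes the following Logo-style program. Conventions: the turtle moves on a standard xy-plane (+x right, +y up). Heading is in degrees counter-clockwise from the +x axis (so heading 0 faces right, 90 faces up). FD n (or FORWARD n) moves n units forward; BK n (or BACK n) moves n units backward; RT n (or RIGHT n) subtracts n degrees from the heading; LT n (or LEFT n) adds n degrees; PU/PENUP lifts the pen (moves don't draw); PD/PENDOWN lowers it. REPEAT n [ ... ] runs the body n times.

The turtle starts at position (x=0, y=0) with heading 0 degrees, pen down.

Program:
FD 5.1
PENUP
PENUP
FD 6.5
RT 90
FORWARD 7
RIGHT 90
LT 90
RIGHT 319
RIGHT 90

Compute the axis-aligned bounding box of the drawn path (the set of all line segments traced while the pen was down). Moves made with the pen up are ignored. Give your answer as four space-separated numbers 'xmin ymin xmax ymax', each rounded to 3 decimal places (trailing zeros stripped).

Executing turtle program step by step:
Start: pos=(0,0), heading=0, pen down
FD 5.1: (0,0) -> (5.1,0) [heading=0, draw]
PU: pen up
PU: pen up
FD 6.5: (5.1,0) -> (11.6,0) [heading=0, move]
RT 90: heading 0 -> 270
FD 7: (11.6,0) -> (11.6,-7) [heading=270, move]
RT 90: heading 270 -> 180
LT 90: heading 180 -> 270
RT 319: heading 270 -> 311
RT 90: heading 311 -> 221
Final: pos=(11.6,-7), heading=221, 1 segment(s) drawn

Segment endpoints: x in {0, 5.1}, y in {0}
xmin=0, ymin=0, xmax=5.1, ymax=0

Answer: 0 0 5.1 0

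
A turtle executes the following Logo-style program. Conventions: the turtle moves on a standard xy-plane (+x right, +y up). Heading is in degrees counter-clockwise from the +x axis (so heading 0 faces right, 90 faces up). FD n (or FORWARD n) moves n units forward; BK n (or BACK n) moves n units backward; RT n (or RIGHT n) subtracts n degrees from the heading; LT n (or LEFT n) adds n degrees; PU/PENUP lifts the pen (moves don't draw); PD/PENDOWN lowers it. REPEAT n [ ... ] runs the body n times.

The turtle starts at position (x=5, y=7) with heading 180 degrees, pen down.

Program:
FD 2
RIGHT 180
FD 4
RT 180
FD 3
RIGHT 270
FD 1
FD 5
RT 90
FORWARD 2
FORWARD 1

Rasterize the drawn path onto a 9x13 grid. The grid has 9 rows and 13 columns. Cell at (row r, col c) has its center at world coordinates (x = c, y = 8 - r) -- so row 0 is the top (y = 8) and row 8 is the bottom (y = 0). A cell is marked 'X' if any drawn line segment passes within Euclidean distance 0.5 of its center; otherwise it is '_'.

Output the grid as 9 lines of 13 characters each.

Answer: _____________
___XXXXX_____
____X________
____X________
____X________
____X________
____X________
_XXXX________
_____________

Derivation:
Segment 0: (5,7) -> (3,7)
Segment 1: (3,7) -> (7,7)
Segment 2: (7,7) -> (4,7)
Segment 3: (4,7) -> (4,6)
Segment 4: (4,6) -> (4,1)
Segment 5: (4,1) -> (2,1)
Segment 6: (2,1) -> (1,1)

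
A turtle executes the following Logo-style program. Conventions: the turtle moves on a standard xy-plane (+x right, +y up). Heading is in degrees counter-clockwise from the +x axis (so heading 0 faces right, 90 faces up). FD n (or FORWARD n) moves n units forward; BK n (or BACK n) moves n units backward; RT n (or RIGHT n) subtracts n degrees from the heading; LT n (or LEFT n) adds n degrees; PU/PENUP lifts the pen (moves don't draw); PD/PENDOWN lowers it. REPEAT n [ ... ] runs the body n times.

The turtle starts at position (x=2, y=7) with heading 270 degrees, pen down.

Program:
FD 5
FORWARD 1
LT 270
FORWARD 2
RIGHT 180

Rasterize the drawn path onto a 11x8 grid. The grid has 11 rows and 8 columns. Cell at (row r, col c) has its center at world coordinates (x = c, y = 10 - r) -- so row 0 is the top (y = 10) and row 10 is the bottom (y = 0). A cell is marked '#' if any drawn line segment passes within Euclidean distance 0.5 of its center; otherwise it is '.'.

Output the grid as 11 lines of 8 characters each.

Answer: ........
........
........
..#.....
..#.....
..#.....
..#.....
..#.....
..#.....
###.....
........

Derivation:
Segment 0: (2,7) -> (2,2)
Segment 1: (2,2) -> (2,1)
Segment 2: (2,1) -> (-0,1)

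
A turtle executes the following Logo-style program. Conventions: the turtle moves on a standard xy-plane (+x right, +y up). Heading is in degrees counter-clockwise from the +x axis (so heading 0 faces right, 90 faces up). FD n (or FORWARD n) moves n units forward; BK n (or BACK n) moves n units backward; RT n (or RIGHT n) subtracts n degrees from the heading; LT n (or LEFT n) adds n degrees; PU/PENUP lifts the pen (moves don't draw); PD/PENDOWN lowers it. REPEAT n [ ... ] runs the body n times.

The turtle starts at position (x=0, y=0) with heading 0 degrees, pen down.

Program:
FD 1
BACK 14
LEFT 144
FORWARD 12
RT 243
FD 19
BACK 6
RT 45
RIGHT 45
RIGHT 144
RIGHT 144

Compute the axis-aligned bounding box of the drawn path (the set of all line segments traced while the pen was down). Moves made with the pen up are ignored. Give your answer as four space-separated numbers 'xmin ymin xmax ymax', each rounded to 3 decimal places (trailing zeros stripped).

Executing turtle program step by step:
Start: pos=(0,0), heading=0, pen down
FD 1: (0,0) -> (1,0) [heading=0, draw]
BK 14: (1,0) -> (-13,0) [heading=0, draw]
LT 144: heading 0 -> 144
FD 12: (-13,0) -> (-22.708,7.053) [heading=144, draw]
RT 243: heading 144 -> 261
FD 19: (-22.708,7.053) -> (-25.68,-11.713) [heading=261, draw]
BK 6: (-25.68,-11.713) -> (-24.742,-5.787) [heading=261, draw]
RT 45: heading 261 -> 216
RT 45: heading 216 -> 171
RT 144: heading 171 -> 27
RT 144: heading 27 -> 243
Final: pos=(-24.742,-5.787), heading=243, 5 segment(s) drawn

Segment endpoints: x in {-25.68, -24.742, -22.708, -13, 0, 1}, y in {-11.713, -5.787, 0, 7.053}
xmin=-25.68, ymin=-11.713, xmax=1, ymax=7.053

Answer: -25.68 -11.713 1 7.053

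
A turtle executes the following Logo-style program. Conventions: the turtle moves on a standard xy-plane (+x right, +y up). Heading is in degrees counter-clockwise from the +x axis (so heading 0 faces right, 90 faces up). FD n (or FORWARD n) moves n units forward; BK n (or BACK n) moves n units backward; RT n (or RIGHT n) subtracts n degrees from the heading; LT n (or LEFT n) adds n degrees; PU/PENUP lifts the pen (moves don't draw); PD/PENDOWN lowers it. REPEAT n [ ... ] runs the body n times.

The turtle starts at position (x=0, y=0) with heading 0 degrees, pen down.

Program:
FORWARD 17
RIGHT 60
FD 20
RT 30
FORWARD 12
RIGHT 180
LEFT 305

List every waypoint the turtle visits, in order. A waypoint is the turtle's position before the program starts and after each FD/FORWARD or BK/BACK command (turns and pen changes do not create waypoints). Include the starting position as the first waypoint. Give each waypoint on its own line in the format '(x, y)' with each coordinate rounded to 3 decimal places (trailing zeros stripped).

Executing turtle program step by step:
Start: pos=(0,0), heading=0, pen down
FD 17: (0,0) -> (17,0) [heading=0, draw]
RT 60: heading 0 -> 300
FD 20: (17,0) -> (27,-17.321) [heading=300, draw]
RT 30: heading 300 -> 270
FD 12: (27,-17.321) -> (27,-29.321) [heading=270, draw]
RT 180: heading 270 -> 90
LT 305: heading 90 -> 35
Final: pos=(27,-29.321), heading=35, 3 segment(s) drawn
Waypoints (4 total):
(0, 0)
(17, 0)
(27, -17.321)
(27, -29.321)

Answer: (0, 0)
(17, 0)
(27, -17.321)
(27, -29.321)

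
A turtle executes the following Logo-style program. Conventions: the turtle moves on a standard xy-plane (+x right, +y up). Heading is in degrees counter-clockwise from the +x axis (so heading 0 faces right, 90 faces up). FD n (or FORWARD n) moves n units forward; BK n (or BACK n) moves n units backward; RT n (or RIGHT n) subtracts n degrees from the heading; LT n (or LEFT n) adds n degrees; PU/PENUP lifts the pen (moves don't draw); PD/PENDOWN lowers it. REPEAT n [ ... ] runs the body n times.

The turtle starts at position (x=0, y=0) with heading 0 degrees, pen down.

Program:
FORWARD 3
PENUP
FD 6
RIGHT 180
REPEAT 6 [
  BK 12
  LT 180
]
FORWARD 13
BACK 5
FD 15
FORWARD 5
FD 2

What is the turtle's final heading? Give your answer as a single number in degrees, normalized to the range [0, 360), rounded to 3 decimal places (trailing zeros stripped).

Answer: 180

Derivation:
Executing turtle program step by step:
Start: pos=(0,0), heading=0, pen down
FD 3: (0,0) -> (3,0) [heading=0, draw]
PU: pen up
FD 6: (3,0) -> (9,0) [heading=0, move]
RT 180: heading 0 -> 180
REPEAT 6 [
  -- iteration 1/6 --
  BK 12: (9,0) -> (21,0) [heading=180, move]
  LT 180: heading 180 -> 0
  -- iteration 2/6 --
  BK 12: (21,0) -> (9,0) [heading=0, move]
  LT 180: heading 0 -> 180
  -- iteration 3/6 --
  BK 12: (9,0) -> (21,0) [heading=180, move]
  LT 180: heading 180 -> 0
  -- iteration 4/6 --
  BK 12: (21,0) -> (9,0) [heading=0, move]
  LT 180: heading 0 -> 180
  -- iteration 5/6 --
  BK 12: (9,0) -> (21,0) [heading=180, move]
  LT 180: heading 180 -> 0
  -- iteration 6/6 --
  BK 12: (21,0) -> (9,0) [heading=0, move]
  LT 180: heading 0 -> 180
]
FD 13: (9,0) -> (-4,0) [heading=180, move]
BK 5: (-4,0) -> (1,0) [heading=180, move]
FD 15: (1,0) -> (-14,0) [heading=180, move]
FD 5: (-14,0) -> (-19,0) [heading=180, move]
FD 2: (-19,0) -> (-21,0) [heading=180, move]
Final: pos=(-21,0), heading=180, 1 segment(s) drawn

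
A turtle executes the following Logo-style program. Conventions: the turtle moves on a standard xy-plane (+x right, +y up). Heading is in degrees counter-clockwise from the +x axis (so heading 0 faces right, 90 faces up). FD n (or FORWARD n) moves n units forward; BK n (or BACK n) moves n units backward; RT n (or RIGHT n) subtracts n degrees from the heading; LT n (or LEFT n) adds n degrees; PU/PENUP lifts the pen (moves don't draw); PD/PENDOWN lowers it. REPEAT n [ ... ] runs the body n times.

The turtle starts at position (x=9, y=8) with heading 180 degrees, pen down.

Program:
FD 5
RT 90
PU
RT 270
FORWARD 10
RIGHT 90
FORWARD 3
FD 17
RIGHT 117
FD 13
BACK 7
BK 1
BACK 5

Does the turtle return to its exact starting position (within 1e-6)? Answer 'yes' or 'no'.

Answer: no

Derivation:
Executing turtle program step by step:
Start: pos=(9,8), heading=180, pen down
FD 5: (9,8) -> (4,8) [heading=180, draw]
RT 90: heading 180 -> 90
PU: pen up
RT 270: heading 90 -> 180
FD 10: (4,8) -> (-6,8) [heading=180, move]
RT 90: heading 180 -> 90
FD 3: (-6,8) -> (-6,11) [heading=90, move]
FD 17: (-6,11) -> (-6,28) [heading=90, move]
RT 117: heading 90 -> 333
FD 13: (-6,28) -> (5.583,22.098) [heading=333, move]
BK 7: (5.583,22.098) -> (-0.654,25.276) [heading=333, move]
BK 1: (-0.654,25.276) -> (-1.545,25.73) [heading=333, move]
BK 5: (-1.545,25.73) -> (-6,28) [heading=333, move]
Final: pos=(-6,28), heading=333, 1 segment(s) drawn

Start position: (9, 8)
Final position: (-6, 28)
Distance = 25; >= 1e-6 -> NOT closed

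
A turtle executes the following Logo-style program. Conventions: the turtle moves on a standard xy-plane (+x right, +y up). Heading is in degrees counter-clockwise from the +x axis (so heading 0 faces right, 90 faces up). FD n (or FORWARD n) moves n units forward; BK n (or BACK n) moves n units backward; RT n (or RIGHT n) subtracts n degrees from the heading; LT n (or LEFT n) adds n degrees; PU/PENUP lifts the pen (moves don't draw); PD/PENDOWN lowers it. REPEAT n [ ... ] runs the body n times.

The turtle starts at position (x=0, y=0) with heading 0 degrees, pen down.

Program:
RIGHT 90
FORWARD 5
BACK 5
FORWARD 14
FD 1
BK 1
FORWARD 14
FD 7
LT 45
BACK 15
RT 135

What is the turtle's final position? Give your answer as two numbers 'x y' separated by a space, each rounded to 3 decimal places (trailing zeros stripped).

Executing turtle program step by step:
Start: pos=(0,0), heading=0, pen down
RT 90: heading 0 -> 270
FD 5: (0,0) -> (0,-5) [heading=270, draw]
BK 5: (0,-5) -> (0,0) [heading=270, draw]
FD 14: (0,0) -> (0,-14) [heading=270, draw]
FD 1: (0,-14) -> (0,-15) [heading=270, draw]
BK 1: (0,-15) -> (0,-14) [heading=270, draw]
FD 14: (0,-14) -> (0,-28) [heading=270, draw]
FD 7: (0,-28) -> (0,-35) [heading=270, draw]
LT 45: heading 270 -> 315
BK 15: (0,-35) -> (-10.607,-24.393) [heading=315, draw]
RT 135: heading 315 -> 180
Final: pos=(-10.607,-24.393), heading=180, 8 segment(s) drawn

Answer: -10.607 -24.393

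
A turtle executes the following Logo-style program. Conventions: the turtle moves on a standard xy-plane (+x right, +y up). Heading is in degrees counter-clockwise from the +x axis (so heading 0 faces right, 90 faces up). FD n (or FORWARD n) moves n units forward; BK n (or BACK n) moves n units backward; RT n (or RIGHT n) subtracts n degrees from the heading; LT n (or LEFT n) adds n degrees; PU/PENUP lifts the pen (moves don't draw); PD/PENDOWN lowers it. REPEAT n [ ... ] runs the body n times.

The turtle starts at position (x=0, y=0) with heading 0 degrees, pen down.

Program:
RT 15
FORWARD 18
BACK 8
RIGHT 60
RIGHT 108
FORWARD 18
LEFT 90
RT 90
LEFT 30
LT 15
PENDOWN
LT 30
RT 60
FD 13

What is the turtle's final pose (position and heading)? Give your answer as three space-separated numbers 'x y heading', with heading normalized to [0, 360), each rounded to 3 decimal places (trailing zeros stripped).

Answer: -21.032 -4.349 192

Derivation:
Executing turtle program step by step:
Start: pos=(0,0), heading=0, pen down
RT 15: heading 0 -> 345
FD 18: (0,0) -> (17.387,-4.659) [heading=345, draw]
BK 8: (17.387,-4.659) -> (9.659,-2.588) [heading=345, draw]
RT 60: heading 345 -> 285
RT 108: heading 285 -> 177
FD 18: (9.659,-2.588) -> (-8.316,-1.646) [heading=177, draw]
LT 90: heading 177 -> 267
RT 90: heading 267 -> 177
LT 30: heading 177 -> 207
LT 15: heading 207 -> 222
PD: pen down
LT 30: heading 222 -> 252
RT 60: heading 252 -> 192
FD 13: (-8.316,-1.646) -> (-21.032,-4.349) [heading=192, draw]
Final: pos=(-21.032,-4.349), heading=192, 4 segment(s) drawn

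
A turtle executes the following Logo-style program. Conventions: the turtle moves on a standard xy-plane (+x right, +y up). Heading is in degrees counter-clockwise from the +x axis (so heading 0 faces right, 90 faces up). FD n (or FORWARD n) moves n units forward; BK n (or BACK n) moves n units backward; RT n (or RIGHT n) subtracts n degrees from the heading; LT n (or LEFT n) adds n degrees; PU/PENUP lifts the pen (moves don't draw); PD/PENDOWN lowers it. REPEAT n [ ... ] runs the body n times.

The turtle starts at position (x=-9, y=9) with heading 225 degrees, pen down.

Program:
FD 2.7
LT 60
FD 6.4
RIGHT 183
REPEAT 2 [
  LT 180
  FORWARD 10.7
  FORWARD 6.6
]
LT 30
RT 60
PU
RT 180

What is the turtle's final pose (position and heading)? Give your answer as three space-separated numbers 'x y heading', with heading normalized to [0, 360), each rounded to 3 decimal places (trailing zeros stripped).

Executing turtle program step by step:
Start: pos=(-9,9), heading=225, pen down
FD 2.7: (-9,9) -> (-10.909,7.091) [heading=225, draw]
LT 60: heading 225 -> 285
FD 6.4: (-10.909,7.091) -> (-9.253,0.909) [heading=285, draw]
RT 183: heading 285 -> 102
REPEAT 2 [
  -- iteration 1/2 --
  LT 180: heading 102 -> 282
  FD 10.7: (-9.253,0.909) -> (-7.028,-9.557) [heading=282, draw]
  FD 6.6: (-7.028,-9.557) -> (-5.656,-16.013) [heading=282, draw]
  -- iteration 2/2 --
  LT 180: heading 282 -> 102
  FD 10.7: (-5.656,-16.013) -> (-7.881,-5.547) [heading=102, draw]
  FD 6.6: (-7.881,-5.547) -> (-9.253,0.909) [heading=102, draw]
]
LT 30: heading 102 -> 132
RT 60: heading 132 -> 72
PU: pen up
RT 180: heading 72 -> 252
Final: pos=(-9.253,0.909), heading=252, 6 segment(s) drawn

Answer: -9.253 0.909 252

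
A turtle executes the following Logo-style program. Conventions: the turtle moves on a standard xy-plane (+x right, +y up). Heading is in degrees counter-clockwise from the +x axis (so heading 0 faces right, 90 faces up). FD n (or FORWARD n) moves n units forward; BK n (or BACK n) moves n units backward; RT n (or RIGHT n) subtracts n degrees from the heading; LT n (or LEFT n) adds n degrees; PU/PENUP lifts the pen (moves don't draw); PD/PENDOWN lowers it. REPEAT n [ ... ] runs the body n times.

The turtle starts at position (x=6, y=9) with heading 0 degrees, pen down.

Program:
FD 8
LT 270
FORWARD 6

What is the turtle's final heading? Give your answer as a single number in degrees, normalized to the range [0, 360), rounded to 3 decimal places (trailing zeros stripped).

Executing turtle program step by step:
Start: pos=(6,9), heading=0, pen down
FD 8: (6,9) -> (14,9) [heading=0, draw]
LT 270: heading 0 -> 270
FD 6: (14,9) -> (14,3) [heading=270, draw]
Final: pos=(14,3), heading=270, 2 segment(s) drawn

Answer: 270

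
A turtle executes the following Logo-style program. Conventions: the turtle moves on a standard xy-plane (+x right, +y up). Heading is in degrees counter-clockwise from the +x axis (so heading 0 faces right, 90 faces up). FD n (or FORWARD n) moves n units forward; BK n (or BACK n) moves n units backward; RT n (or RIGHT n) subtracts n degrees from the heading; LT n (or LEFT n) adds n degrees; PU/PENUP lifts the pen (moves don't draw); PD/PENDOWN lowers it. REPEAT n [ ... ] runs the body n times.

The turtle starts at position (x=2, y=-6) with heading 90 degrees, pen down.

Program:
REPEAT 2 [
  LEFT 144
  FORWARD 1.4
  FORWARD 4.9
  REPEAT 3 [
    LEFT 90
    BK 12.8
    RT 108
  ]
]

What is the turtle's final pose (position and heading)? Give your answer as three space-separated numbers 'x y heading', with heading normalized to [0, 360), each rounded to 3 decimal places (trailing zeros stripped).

Executing turtle program step by step:
Start: pos=(2,-6), heading=90, pen down
REPEAT 2 [
  -- iteration 1/2 --
  LT 144: heading 90 -> 234
  FD 1.4: (2,-6) -> (1.177,-7.133) [heading=234, draw]
  FD 4.9: (1.177,-7.133) -> (-1.703,-11.097) [heading=234, draw]
  REPEAT 3 [
    -- iteration 1/3 --
    LT 90: heading 234 -> 324
    BK 12.8: (-1.703,-11.097) -> (-12.058,-3.573) [heading=324, draw]
    RT 108: heading 324 -> 216
    -- iteration 2/3 --
    LT 90: heading 216 -> 306
    BK 12.8: (-12.058,-3.573) -> (-19.582,6.782) [heading=306, draw]
    RT 108: heading 306 -> 198
    -- iteration 3/3 --
    LT 90: heading 198 -> 288
    BK 12.8: (-19.582,6.782) -> (-23.538,18.956) [heading=288, draw]
    RT 108: heading 288 -> 180
  ]
  -- iteration 2/2 --
  LT 144: heading 180 -> 324
  FD 1.4: (-23.538,18.956) -> (-22.405,18.133) [heading=324, draw]
  FD 4.9: (-22.405,18.133) -> (-18.441,15.253) [heading=324, draw]
  REPEAT 3 [
    -- iteration 1/3 --
    LT 90: heading 324 -> 54
    BK 12.8: (-18.441,15.253) -> (-25.964,4.897) [heading=54, draw]
    RT 108: heading 54 -> 306
    -- iteration 2/3 --
    LT 90: heading 306 -> 36
    BK 12.8: (-25.964,4.897) -> (-36.32,-2.626) [heading=36, draw]
    RT 108: heading 36 -> 288
    -- iteration 3/3 --
    LT 90: heading 288 -> 18
    BK 12.8: (-36.32,-2.626) -> (-48.493,-6.582) [heading=18, draw]
    RT 108: heading 18 -> 270
  ]
]
Final: pos=(-48.493,-6.582), heading=270, 10 segment(s) drawn

Answer: -48.493 -6.582 270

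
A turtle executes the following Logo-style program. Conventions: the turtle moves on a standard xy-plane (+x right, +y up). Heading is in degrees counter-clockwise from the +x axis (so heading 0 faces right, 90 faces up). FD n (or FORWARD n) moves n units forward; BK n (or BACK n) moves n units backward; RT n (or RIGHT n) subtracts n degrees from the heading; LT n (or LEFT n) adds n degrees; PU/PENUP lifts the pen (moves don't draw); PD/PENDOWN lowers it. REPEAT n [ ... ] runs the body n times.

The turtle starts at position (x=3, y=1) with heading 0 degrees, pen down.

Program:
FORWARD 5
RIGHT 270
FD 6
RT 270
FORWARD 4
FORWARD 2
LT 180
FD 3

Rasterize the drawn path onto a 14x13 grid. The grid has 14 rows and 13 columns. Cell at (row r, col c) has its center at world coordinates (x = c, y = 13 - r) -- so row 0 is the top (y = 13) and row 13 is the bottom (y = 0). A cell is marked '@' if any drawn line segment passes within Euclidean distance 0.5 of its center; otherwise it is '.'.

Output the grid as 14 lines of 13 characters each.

Answer: .............
.............
.............
.............
.............
.............
..@@@@@@@....
........@....
........@....
........@....
........@....
........@....
...@@@@@@....
.............

Derivation:
Segment 0: (3,1) -> (8,1)
Segment 1: (8,1) -> (8,7)
Segment 2: (8,7) -> (4,7)
Segment 3: (4,7) -> (2,7)
Segment 4: (2,7) -> (5,7)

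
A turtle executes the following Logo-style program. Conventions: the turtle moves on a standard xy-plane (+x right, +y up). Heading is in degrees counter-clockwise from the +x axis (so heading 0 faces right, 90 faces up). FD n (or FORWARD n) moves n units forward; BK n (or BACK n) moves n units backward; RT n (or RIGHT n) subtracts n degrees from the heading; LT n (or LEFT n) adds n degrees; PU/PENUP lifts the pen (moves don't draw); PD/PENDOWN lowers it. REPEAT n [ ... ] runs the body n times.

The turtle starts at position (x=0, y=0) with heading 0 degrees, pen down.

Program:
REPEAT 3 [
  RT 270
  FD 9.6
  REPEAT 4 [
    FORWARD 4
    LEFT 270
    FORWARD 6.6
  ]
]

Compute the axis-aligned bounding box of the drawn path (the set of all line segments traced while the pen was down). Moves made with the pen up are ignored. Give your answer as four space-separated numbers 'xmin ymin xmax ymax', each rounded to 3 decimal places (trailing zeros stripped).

Executing turtle program step by step:
Start: pos=(0,0), heading=0, pen down
REPEAT 3 [
  -- iteration 1/3 --
  RT 270: heading 0 -> 90
  FD 9.6: (0,0) -> (0,9.6) [heading=90, draw]
  REPEAT 4 [
    -- iteration 1/4 --
    FD 4: (0,9.6) -> (0,13.6) [heading=90, draw]
    LT 270: heading 90 -> 0
    FD 6.6: (0,13.6) -> (6.6,13.6) [heading=0, draw]
    -- iteration 2/4 --
    FD 4: (6.6,13.6) -> (10.6,13.6) [heading=0, draw]
    LT 270: heading 0 -> 270
    FD 6.6: (10.6,13.6) -> (10.6,7) [heading=270, draw]
    -- iteration 3/4 --
    FD 4: (10.6,7) -> (10.6,3) [heading=270, draw]
    LT 270: heading 270 -> 180
    FD 6.6: (10.6,3) -> (4,3) [heading=180, draw]
    -- iteration 4/4 --
    FD 4: (4,3) -> (0,3) [heading=180, draw]
    LT 270: heading 180 -> 90
    FD 6.6: (0,3) -> (0,9.6) [heading=90, draw]
  ]
  -- iteration 2/3 --
  RT 270: heading 90 -> 180
  FD 9.6: (0,9.6) -> (-9.6,9.6) [heading=180, draw]
  REPEAT 4 [
    -- iteration 1/4 --
    FD 4: (-9.6,9.6) -> (-13.6,9.6) [heading=180, draw]
    LT 270: heading 180 -> 90
    FD 6.6: (-13.6,9.6) -> (-13.6,16.2) [heading=90, draw]
    -- iteration 2/4 --
    FD 4: (-13.6,16.2) -> (-13.6,20.2) [heading=90, draw]
    LT 270: heading 90 -> 0
    FD 6.6: (-13.6,20.2) -> (-7,20.2) [heading=0, draw]
    -- iteration 3/4 --
    FD 4: (-7,20.2) -> (-3,20.2) [heading=0, draw]
    LT 270: heading 0 -> 270
    FD 6.6: (-3,20.2) -> (-3,13.6) [heading=270, draw]
    -- iteration 4/4 --
    FD 4: (-3,13.6) -> (-3,9.6) [heading=270, draw]
    LT 270: heading 270 -> 180
    FD 6.6: (-3,9.6) -> (-9.6,9.6) [heading=180, draw]
  ]
  -- iteration 3/3 --
  RT 270: heading 180 -> 270
  FD 9.6: (-9.6,9.6) -> (-9.6,0) [heading=270, draw]
  REPEAT 4 [
    -- iteration 1/4 --
    FD 4: (-9.6,0) -> (-9.6,-4) [heading=270, draw]
    LT 270: heading 270 -> 180
    FD 6.6: (-9.6,-4) -> (-16.2,-4) [heading=180, draw]
    -- iteration 2/4 --
    FD 4: (-16.2,-4) -> (-20.2,-4) [heading=180, draw]
    LT 270: heading 180 -> 90
    FD 6.6: (-20.2,-4) -> (-20.2,2.6) [heading=90, draw]
    -- iteration 3/4 --
    FD 4: (-20.2,2.6) -> (-20.2,6.6) [heading=90, draw]
    LT 270: heading 90 -> 0
    FD 6.6: (-20.2,6.6) -> (-13.6,6.6) [heading=0, draw]
    -- iteration 4/4 --
    FD 4: (-13.6,6.6) -> (-9.6,6.6) [heading=0, draw]
    LT 270: heading 0 -> 270
    FD 6.6: (-9.6,6.6) -> (-9.6,0) [heading=270, draw]
  ]
]
Final: pos=(-9.6,0), heading=270, 27 segment(s) drawn

Segment endpoints: x in {-20.2, -20.2, -20.2, -16.2, -13.6, -13.6, -13.6, -13.6, -9.6, -9.6, -9.6, -9.6, -9.6, -9.6, -7, -3, -3, -3, 0, 0, 0, 0, 0, 4, 6.6, 10.6, 10.6}, y in {-4, -4, -4, 0, 0, 0, 2.6, 3, 3, 3, 6.6, 6.6, 6.6, 7, 9.6, 9.6, 9.6, 9.6, 9.6, 13.6, 13.6, 16.2, 20.2, 20.2, 20.2}
xmin=-20.2, ymin=-4, xmax=10.6, ymax=20.2

Answer: -20.2 -4 10.6 20.2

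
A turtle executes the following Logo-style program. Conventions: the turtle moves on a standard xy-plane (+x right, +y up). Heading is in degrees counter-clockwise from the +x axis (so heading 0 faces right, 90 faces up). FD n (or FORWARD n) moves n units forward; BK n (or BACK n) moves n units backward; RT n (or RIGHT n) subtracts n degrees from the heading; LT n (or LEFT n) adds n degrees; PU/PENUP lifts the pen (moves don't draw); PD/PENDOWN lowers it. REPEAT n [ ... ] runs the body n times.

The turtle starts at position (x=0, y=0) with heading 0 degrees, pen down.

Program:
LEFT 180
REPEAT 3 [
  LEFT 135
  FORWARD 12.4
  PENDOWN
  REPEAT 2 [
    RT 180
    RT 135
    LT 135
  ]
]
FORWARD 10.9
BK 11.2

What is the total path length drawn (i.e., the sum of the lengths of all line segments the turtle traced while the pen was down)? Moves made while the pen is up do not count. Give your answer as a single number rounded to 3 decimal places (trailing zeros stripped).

Answer: 59.3

Derivation:
Executing turtle program step by step:
Start: pos=(0,0), heading=0, pen down
LT 180: heading 0 -> 180
REPEAT 3 [
  -- iteration 1/3 --
  LT 135: heading 180 -> 315
  FD 12.4: (0,0) -> (8.768,-8.768) [heading=315, draw]
  PD: pen down
  REPEAT 2 [
    -- iteration 1/2 --
    RT 180: heading 315 -> 135
    RT 135: heading 135 -> 0
    LT 135: heading 0 -> 135
    -- iteration 2/2 --
    RT 180: heading 135 -> 315
    RT 135: heading 315 -> 180
    LT 135: heading 180 -> 315
  ]
  -- iteration 2/3 --
  LT 135: heading 315 -> 90
  FD 12.4: (8.768,-8.768) -> (8.768,3.632) [heading=90, draw]
  PD: pen down
  REPEAT 2 [
    -- iteration 1/2 --
    RT 180: heading 90 -> 270
    RT 135: heading 270 -> 135
    LT 135: heading 135 -> 270
    -- iteration 2/2 --
    RT 180: heading 270 -> 90
    RT 135: heading 90 -> 315
    LT 135: heading 315 -> 90
  ]
  -- iteration 3/3 --
  LT 135: heading 90 -> 225
  FD 12.4: (8.768,3.632) -> (0,-5.136) [heading=225, draw]
  PD: pen down
  REPEAT 2 [
    -- iteration 1/2 --
    RT 180: heading 225 -> 45
    RT 135: heading 45 -> 270
    LT 135: heading 270 -> 45
    -- iteration 2/2 --
    RT 180: heading 45 -> 225
    RT 135: heading 225 -> 90
    LT 135: heading 90 -> 225
  ]
]
FD 10.9: (0,-5.136) -> (-7.707,-12.844) [heading=225, draw]
BK 11.2: (-7.707,-12.844) -> (0.212,-4.924) [heading=225, draw]
Final: pos=(0.212,-4.924), heading=225, 5 segment(s) drawn

Segment lengths:
  seg 1: (0,0) -> (8.768,-8.768), length = 12.4
  seg 2: (8.768,-8.768) -> (8.768,3.632), length = 12.4
  seg 3: (8.768,3.632) -> (0,-5.136), length = 12.4
  seg 4: (0,-5.136) -> (-7.707,-12.844), length = 10.9
  seg 5: (-7.707,-12.844) -> (0.212,-4.924), length = 11.2
Total = 59.3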